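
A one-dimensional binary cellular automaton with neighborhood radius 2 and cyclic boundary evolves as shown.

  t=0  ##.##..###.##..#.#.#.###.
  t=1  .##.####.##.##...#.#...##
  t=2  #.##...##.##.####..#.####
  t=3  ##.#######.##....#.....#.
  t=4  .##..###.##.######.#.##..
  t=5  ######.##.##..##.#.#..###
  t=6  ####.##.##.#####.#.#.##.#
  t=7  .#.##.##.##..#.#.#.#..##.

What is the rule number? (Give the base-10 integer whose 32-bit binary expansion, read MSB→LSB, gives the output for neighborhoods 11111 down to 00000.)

2872783070

  ##### -> #   bit 31 = 1  t=2,i=23
  ####. -> .   bit 30 = 0  t=1,i=6
  ###.# -> #   bit 29 = 1  t=0,i=9
  ###.. -> .   bit 28 = 0  t=2,i=16
  ##.## -> #   bit 27 = 1  t=0,i=2
  ##.#. -> .   bit 26 = 0  t=4,i=18
  ##..# -> #   bit 25 = 1  t=0,i=5
  ##... -> #   bit 24 = 1  t=1,i=14
  #.### -> .   bit 23 = 0  t=0,i=21
  #.##. -> .   bit 22 = 0  t=0,i=0
  #.#.# -> #   bit 21 = 1  t=0,i=17
  #.#.. -> #   bit 20 = 1  t=1,i=19
  #..## -> #   bit 19 = 1  t=0,i=6
  #..#. -> .   bit 18 = 0  t=0,i=14
  #...# -> #   bit 17 = 1  t=1,i=15
  #.... -> #   bit 16 = 1  t=3,i=14
  .#### -> .   bit 15 = 0  t=1,i=5
  .###. -> .   bit 14 = 0  t=0,i=8
  .##.# -> #   bit 13 = 1  t=0,i=1
  .##.. -> #   bit 12 = 1  t=0,i=4
  .#.## -> .   bit 11 = 0  t=0,i=20
  .#.#. -> .   bit 10 = 0  t=0,i=16
  .#..# -> .   bit 9 = 0  t=5,i=20
  .#... -> .   bit 8 = 0  t=1,i=20
  ..### -> #   bit 7 = 1  t=0,i=7
  ..##. -> #   bit 6 = 1  t=1,i=23
  ..#.# -> .   bit 5 = 0  t=0,i=15
  ..#.. -> #   bit 4 = 1  t=3,i=17
  ...## -> #   bit 3 = 1  t=1,i=22
  ...#. -> #   bit 2 = 1  t=1,i=16
  ....# -> #   bit 1 = 1  t=3,i=15
  ..... -> .   bit 0 = 0  t=3,i=20
  bits 10101011001110110011000011011110 = 2872783070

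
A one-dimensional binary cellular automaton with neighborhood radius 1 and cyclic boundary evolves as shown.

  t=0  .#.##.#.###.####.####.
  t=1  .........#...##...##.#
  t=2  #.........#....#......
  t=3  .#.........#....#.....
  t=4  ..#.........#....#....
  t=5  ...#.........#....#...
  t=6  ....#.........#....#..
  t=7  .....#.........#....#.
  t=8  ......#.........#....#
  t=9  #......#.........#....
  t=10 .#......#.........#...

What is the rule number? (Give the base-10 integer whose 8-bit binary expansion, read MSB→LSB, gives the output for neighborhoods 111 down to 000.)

  ###|#  b7=1 t=0,i=9
  ##.|.  b6=0 t=0,i=4
  #.#|.  b5=0 t=0,i=2
  #..|#  b4=1 t=0,i=21
  .##|.  b3=0 t=0,i=3
  .#.|.  b2=0 t=0,i=1
  ..#|.  b1=0 t=0,i=0
  ...|.  b0=0 t=1,i=1
  bits 10010000 = 144

144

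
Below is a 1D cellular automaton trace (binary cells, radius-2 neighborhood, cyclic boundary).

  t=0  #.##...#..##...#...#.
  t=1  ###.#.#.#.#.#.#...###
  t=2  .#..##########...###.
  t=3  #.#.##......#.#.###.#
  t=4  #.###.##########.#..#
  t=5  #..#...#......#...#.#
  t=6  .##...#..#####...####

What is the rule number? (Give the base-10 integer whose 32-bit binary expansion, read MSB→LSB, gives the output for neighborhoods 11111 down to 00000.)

1130753775

  ##### -> .   bit 31 = 0  t=1,i=0
  ####. -> #   bit 30 = 1  t=1,i=1
  ###.# -> .   bit 29 = 0  t=1,i=2
  ###.. -> .   bit 28 = 0  t=2,i=13
  ##.## -> .   bit 27 = 0  t=3,i=19
  ##.#. -> .   bit 26 = 0  t=1,i=3
  ##..# -> #   bit 25 = 1  t=2,i=20
  ##... -> #   bit 24 = 1  t=0,i=4
  #.### -> .   bit 23 = 0  t=3,i=16
  #.##. -> #   bit 22 = 1  t=0,i=2
  #.#.# -> #   bit 21 = 1  t=0,i=0
  #.#.. -> .   bit 20 = 0  t=1,i=14
  #..## -> .   bit 19 = 0  t=0,i=9
  #..#. -> #   bit 18 = 1  t=2,i=0
  #...# -> .   bit 17 = 0  t=0,i=5
  #.... -> #   bit 16 = 1  t=3,i=7
  .#### -> #   bit 15 = 1  t=1,i=19
  .###. -> #   bit 14 = 1  t=2,i=18
  .##.# -> #   bit 13 = 1  t=3,i=0
  .##.. -> .   bit 12 = 0  t=0,i=3
  .#.## -> #   bit 11 = 1  t=0,i=1
  .#.#. -> #   bit 10 = 1  t=0,i=20
  .#..# -> #   bit 9 = 1  t=0,i=8
  .#... -> .   bit 8 = 0  t=0,i=16
  ..### -> #   bit 7 = 1  t=1,i=18
  ..##. -> #   bit 6 = 1  t=0,i=10
  ..#.# -> #   bit 5 = 1  t=0,i=19
  ..#.. -> .   bit 4 = 0  t=0,i=7
  ...## -> #   bit 3 = 1  t=1,i=17
  ...#. -> #   bit 2 = 1  t=0,i=6
  ....# -> #   bit 1 = 1  t=3,i=10
  ..... -> #   bit 0 = 1  t=3,i=8
  bits 01000011011001011110111011101111 = 1130753775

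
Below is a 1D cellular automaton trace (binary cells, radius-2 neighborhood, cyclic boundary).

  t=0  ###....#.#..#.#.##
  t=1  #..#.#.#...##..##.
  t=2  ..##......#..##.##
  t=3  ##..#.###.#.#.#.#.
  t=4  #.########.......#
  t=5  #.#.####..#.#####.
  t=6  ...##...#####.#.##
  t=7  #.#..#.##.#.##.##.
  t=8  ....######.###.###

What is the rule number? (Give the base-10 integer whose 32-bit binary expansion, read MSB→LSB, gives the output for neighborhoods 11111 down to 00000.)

  [31] ##### => #  t=0,i=0
  [30] ####. => .  t=0,i=1
  [29] ###.# => #  t=3,i=8
  [28] ###.. => .  t=0,i=2
  [27] ##.## => .  t=2,i=15
  [26] ##.#. => #  t=1,i=17
  [25] ##..# => #  t=1,i=13
  [24] ##... => #  t=0,i=3
  [23] #.### => #  t=0,i=16
  [22] #.##. => #  t=2,i=16
  [21] #.#.# => .  t=0,i=14
  [20] #.#.. => .  t=0,i=9
  [19] #..## => #  t=1,i=14
  [18] #..#. => #  t=0,i=11
  [17] #...# => .  t=1,i=9
  [16] #.... => .  t=0,i=4
  [15] .#### => .  t=0,i=17
  [14] .###. => #  t=3,i=7
  [13] .##.# => #  t=1,i=16
  [12] .##.. => .  t=1,i=12
  [11] .#.## => #  t=0,i=15
  [10] .#.#. => .  t=0,i=8
  [9] .#..# => .  t=0,i=10
  [8] .#... => .  t=1,i=8
  [7] ..### => #  t=6,i=8
  [6] ..##. => .  t=1,i=11
  [5] ..#.# => #  t=0,i=7
  [4] ..#.. => #  t=2,i=10
  [3] ...## => #  t=1,i=10
  [2] ...#. => .  t=0,i=6
  [1] ....# => #  t=0,i=5
  [0] ..... => #  t=2,i=6
  bits 10100111110011000110100010111011 = 2815191227

2815191227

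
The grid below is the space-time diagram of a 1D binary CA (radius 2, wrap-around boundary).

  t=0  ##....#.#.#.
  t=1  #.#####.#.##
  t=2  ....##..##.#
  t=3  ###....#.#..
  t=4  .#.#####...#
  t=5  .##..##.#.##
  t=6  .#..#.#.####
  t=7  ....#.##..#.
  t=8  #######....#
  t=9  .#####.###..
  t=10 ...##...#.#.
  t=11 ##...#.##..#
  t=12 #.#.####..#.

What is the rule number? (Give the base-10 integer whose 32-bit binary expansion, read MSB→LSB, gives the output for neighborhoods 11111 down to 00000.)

  ##### -> #   bit 31 = 1  t=1,i=4
  ####. -> #   bit 30 = 1  t=1,i=5
  ###.# -> .   bit 29 = 0  t=1,i=0
  ###.. -> .   bit 28 = 0  t=3,i=2
  ##.## -> .   bit 27 = 0  t=1,i=1
  ##.#. -> .   bit 26 = 0  t=1,i=7
  ##..# -> .   bit 25 = 0  t=2,i=6
  ##... -> #   bit 24 = 1  t=0,i=2
  #.### -> .   bit 23 = 0  t=1,i=2
  #.##. -> #   bit 22 = 1  t=0,i=0
  #.#.# -> #   bit 21 = 1  t=0,i=8
  #.#.. -> .   bit 20 = 0  t=2,i=11
  #..## -> #   bit 19 = 1  t=2,i=7
  #..#. -> .   bit 18 = 0  t=6,i=3
  #...# -> .   bit 17 = 0  t=4,i=9
  #.... -> #   bit 16 = 1  t=0,i=3
  .#### -> .   bit 15 = 0  t=1,i=3
  .###. -> #   bit 14 = 1  t=1,i=11
  .##.# -> #   bit 13 = 1  t=2,i=9
  .##.. -> .   bit 12 = 0  t=0,i=1
  .#.## -> #   bit 11 = 1  t=0,i=11
  .#.#. -> .   bit 10 = 0  t=0,i=7
  .#..# -> .   bit 9 = 0  t=3,i=10
  .#... -> #   bit 8 = 1  t=2,i=0
  ..### -> .   bit 7 = 0  t=3,i=0
  ..##. -> .   bit 6 = 0  t=2,i=4
  ..#.# -> #   bit 5 = 1  t=0,i=6
  ..#.. -> .   bit 4 = 0  t=7,i=10
  ...## -> .   bit 3 = 0  t=2,i=3
  ...#. -> #   bit 2 = 1  t=0,i=5
  ....# -> #   bit 1 = 1  t=0,i=4
  ..... -> #   bit 0 = 1  t=7,i=1
  bits 11000001011010010110100100100111 = 3244910887

3244910887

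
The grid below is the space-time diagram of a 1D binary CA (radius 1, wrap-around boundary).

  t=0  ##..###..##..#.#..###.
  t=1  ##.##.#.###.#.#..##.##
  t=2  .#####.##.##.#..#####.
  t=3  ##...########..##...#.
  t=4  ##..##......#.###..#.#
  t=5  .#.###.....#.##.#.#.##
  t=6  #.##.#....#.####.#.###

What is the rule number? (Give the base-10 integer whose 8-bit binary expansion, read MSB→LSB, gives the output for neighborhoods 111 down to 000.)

106

  ### -> .   bit 7 = 0  t=0,i=5
  ##. -> #   bit 6 = 1  t=0,i=1
  #.# -> #   bit 5 = 1  t=0,i=14
  #.. -> .   bit 4 = 0  t=0,i=2
  .## -> #   bit 3 = 1  t=0,i=0
  .#. -> .   bit 2 = 0  t=0,i=13
  ..# -> #   bit 1 = 1  t=0,i=3
  ... -> .   bit 0 = 0  t=3,i=3
  bits 01101010 = 106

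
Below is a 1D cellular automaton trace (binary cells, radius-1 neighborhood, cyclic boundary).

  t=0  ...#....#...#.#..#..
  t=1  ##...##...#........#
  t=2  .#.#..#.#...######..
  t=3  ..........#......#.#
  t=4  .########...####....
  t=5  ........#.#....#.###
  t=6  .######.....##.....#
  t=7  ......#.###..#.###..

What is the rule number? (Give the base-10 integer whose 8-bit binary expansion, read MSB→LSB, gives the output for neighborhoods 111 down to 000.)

65

  ###|.  b7=0 t=1,i=0
  ##.|#  b6=1 t=1,i=1
  #.#|.  b5=0 t=0,i=13
  #..|.  b4=0 t=0,i=4
  .##|.  b3=0 t=1,i=5
  .#.|.  b2=0 t=0,i=3
  ..#|.  b1=0 t=0,i=2
  ...|#  b0=1 t=0,i=0
  bits 01000001 = 65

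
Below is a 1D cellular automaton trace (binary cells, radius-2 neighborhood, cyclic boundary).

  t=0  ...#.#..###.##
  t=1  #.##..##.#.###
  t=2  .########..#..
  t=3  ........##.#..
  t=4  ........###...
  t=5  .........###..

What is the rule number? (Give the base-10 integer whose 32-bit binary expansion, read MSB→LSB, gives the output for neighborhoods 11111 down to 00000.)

  nb #####: next=.  (t=2,i=3, bit31=0)
  nb ####.: next=.  (t=1,i=13, bit30=0)
  nb ###.#: next=.  (t=0,i=10, bit29=0)
  nb ###..: next=#  (t=2,i=8, bit28=1)
  nb ##.##: next=#  (t=0,i=11, bit27=1)
  nb ##.#.: next=#  (t=1,i=8, bit26=1)
  nb ##..#: next=#  (t=1,i=4, bit25=1)
  nb ##...: next=#  (t=0,i=0, bit24=1)
  nb #.###: next=#  (t=1,i=11, bit23=1)
  nb #.##.: next=#  (t=0,i=12, bit22=1)
  nb #.#.#: next=.  (t=1,i=9, bit21=0)
  nb #.#..: next=.  (t=0,i=5, bit20=0)
  nb #..##: next=#  (t=0,i=7, bit19=1)
  nb #..#.: next=.  (t=2,i=10, bit18=0)
  nb #...#: next=.  (t=0,i=1, bit17=0)
  nb #....: next=.  (t=3,i=13, bit16=0)
  nb .####: next=.  (t=1,i=12, bit15=0)
  nb .###.: next=#  (t=0,i=9, bit14=1)
  nb .##.#: next=#  (t=1,i=7, bit13=1)
  nb .##..: next=#  (t=0,i=13, bit12=1)
  nb .#.##: next=.  (t=1,i=10, bit11=0)
  nb .#.#.: next=.  (t=0,i=4, bit10=0)
  nb .#..#: next=#  (t=0,i=6, bit9=1)
  nb .#...: next=.  (t=2,i=12, bit8=0)
  nb ..###: next=.  (t=0,i=8, bit7=0)
  nb ..##.: next=#  (t=1,i=6, bit6=1)
  nb ..#.#: next=#  (t=0,i=3, bit5=1)
  nb ..#..: next=#  (t=2,i=11, bit4=1)
  nb ...##: next=.  (t=2,i=0, bit3=0)
  nb ...#.: next=#  (t=0,i=2, bit2=1)
  nb ....#: next=.  (t=3,i=6, bit1=0)
  nb .....: next=.  (t=3,i=0, bit0=0)
  bits 00011111110010000111001001110100 = 533230196

533230196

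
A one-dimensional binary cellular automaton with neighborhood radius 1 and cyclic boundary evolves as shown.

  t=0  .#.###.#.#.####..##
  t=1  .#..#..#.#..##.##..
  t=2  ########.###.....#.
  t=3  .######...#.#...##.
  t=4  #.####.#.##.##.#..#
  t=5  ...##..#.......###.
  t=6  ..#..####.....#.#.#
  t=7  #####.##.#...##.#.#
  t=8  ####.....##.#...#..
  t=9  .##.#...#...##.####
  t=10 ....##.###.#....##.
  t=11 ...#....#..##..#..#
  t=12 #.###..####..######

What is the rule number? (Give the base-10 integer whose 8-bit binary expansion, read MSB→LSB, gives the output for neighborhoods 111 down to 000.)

  ###|#  b7=1 t=0,i=4
  ##.|.  b6=0 t=0,i=5
  #.#|.  b5=0 t=0,i=0
  #..|#  b4=1 t=0,i=15
  .##|.  b3=0 t=0,i=3
  .#.|#  b2=1 t=0,i=1
  ..#|#  b1=1 t=0,i=16
  ...|.  b0=0 t=1,i=18
  bits 10010110 = 150

150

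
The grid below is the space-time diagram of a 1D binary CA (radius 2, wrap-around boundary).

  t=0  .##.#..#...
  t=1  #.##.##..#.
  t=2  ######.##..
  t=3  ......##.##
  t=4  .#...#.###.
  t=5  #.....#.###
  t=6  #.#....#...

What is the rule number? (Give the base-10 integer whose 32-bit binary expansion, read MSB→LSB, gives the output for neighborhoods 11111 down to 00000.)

  ##### -> .   bit 31 = 0  t=2,i=2
  ####. -> .   bit 30 = 0  t=2,i=4
  ###.# -> .   bit 29 = 0  t=2,i=5
  ###.. -> #   bit 28 = 1  t=4,i=9
  ##.## -> #   bit 27 = 1  t=1,i=4
  ##.#. -> #   bit 26 = 1  t=0,i=3
  ##..# -> #   bit 25 = 1  t=1,i=7
  ##... -> .   bit 24 = 0  t=3,i=0
  #.### -> .   bit 23 = 0  t=4,i=7
  #.##. -> #   bit 22 = 1  t=1,i=2
  #.#.# -> #   bit 21 = 1  t=1,i=0
  #.#.. -> .   bit 20 = 0  t=0,i=4
  #..## -> #   bit 19 = 1  t=2,i=10
  #..#. -> #   bit 18 = 1  t=0,i=6
  #...# -> .   bit 17 = 0  t=4,i=3
  #.... -> #   bit 16 = 1  t=0,i=9
  .#### -> .   bit 15 = 0  t=2,i=1
  .###. -> #   bit 14 = 1  t=4,i=8
  .##.# -> #   bit 13 = 1  t=0,i=2
  .##.. -> .   bit 12 = 0  t=1,i=6
  .#.## -> #   bit 11 = 1  t=1,i=1
  .#.#. -> .   bit 10 = 0  t=1,i=10
  .#..# -> #   bit 9 = 1  t=0,i=5
  .#... -> .   bit 8 = 0  t=0,i=8
  ..### -> .   bit 7 = 0  t=2,i=0
  ..##. -> .   bit 6 = 0  t=0,i=1
  ..#.# -> .   bit 5 = 0  t=1,i=9
  ..#.. -> .   bit 4 = 0  t=0,i=7
  ...## -> #   bit 3 = 1  t=0,i=0
  ...#. -> .   bit 2 = 0  t=4,i=4
  ....# -> .   bit 1 = 0  t=0,i=10
  ..... -> .   bit 0 = 0  t=3,i=2
  bits 00011110011011010110101000001000 = 510487048

510487048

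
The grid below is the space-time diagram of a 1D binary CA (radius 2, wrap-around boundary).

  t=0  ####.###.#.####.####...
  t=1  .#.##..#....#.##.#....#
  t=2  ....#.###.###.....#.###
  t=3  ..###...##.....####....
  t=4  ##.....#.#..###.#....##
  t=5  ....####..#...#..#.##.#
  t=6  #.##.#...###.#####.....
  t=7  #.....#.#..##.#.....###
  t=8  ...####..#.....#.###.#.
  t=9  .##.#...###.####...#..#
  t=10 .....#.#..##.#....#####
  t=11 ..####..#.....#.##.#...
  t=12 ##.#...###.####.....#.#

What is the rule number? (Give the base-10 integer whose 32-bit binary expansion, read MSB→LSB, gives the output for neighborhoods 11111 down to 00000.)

  #####|.  b31=0 t=6,i=15
  ####.|.  b30=0 t=0,i=2
  ###.#|#  b29=1 t=0,i=3
  ###..|.  b28=0 t=0,i=19
  ##.##|#  b27=1 t=0,i=4
  ##.#.|.  b26=0 t=0,i=8
  ##..#|.  b25=0 t=1,i=5
  ##...|.  b24=0 t=0,i=20
  #.###|.  b23=0 t=0,i=5
  #.##.|.  b22=0 t=1,i=3
  #.#.#|.  b21=0 t=0,i=9
  #.#..|.  b20=0 t=1,i=17
  #..##|.  b19=0 t=4,i=11
  #..#.|#  b18=1 t=1,i=6
  #...#|.  b17=0 t=0,i=21
  #....|.  b16=0 t=1,i=9
  .####|#  b15=1 t=0,i=1
  .###.|.  b14=0 t=0,i=6
  .##.#|.  b13=0 t=1,i=15
  .##..|#  b12=1 t=1,i=4
  .#.##|.  b11=0 t=0,i=10
  .#.#.|.  b10=0 t=1,i=0
  .#..#|#  b9=1 t=4,i=10
  .#...|#  b8=1 t=1,i=8
  ..###|.  b7=0 t=0,i=0
  ..##.|.  b6=0 t=3,i=8
  ..#.#|#  b5=1 t=1,i=12
  ..#..|#  b4=1 t=1,i=7
  ...##|#  b3=1 t=0,i=22
  ...#.|#  b2=1 t=1,i=11
  ....#|#  b1=1 t=1,i=10
  .....|#  b0=1 t=2,i=15
  bits 00101000000001001001001100111111 = 671388479

671388479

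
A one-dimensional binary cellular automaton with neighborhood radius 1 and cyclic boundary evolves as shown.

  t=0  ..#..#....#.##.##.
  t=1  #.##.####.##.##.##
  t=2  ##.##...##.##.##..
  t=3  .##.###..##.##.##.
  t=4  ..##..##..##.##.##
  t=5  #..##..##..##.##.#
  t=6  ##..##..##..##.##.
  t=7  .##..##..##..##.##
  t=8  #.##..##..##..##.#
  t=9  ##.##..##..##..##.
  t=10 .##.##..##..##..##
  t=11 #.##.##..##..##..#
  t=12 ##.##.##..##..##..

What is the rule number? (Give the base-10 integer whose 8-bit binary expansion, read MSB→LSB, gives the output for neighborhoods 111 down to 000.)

117

  [7] ### => .  t=1,i=6
  [6] ##. => #  t=0,i=13
  [5] #.# => #  t=0,i=11
  [4] #.. => #  t=0,i=3
  [3] .## => .  t=0,i=12
  [2] .#. => #  t=0,i=2
  [1] ..# => .  t=0,i=1
  [0] ... => #  t=0,i=0
  bits 01110101 = 117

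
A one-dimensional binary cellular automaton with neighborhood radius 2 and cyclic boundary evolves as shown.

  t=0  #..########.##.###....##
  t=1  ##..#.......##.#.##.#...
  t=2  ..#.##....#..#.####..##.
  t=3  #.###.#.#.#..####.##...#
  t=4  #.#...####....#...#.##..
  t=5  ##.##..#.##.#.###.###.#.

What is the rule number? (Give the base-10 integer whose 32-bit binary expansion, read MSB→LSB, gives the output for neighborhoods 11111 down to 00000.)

333622578

  #####|.  b31=0 t=0,i=5
  ####.|.  b30=0 t=0,i=9
  ###.#|.  b29=0 t=0,i=10
  ###..|#  b28=1 t=0,i=0
  ##.##|.  b27=0 t=0,i=11
  ##.#.|.  b26=0 t=1,i=14
  ##..#|#  b25=1 t=0,i=1
  ##...|#  b24=1 t=0,i=18
  #.###|#  b23=1 t=0,i=15
  #.##.|#  b22=1 t=0,i=12
  #.#.#|#  b21=1 t=1,i=15
  #.#..|.  b20=0 t=1,i=20
  #..##|.  b19=0 t=0,i=2
  #..#.|.  b18=0 t=1,i=3
  #...#|#  b17=1 t=1,i=22
  #....|.  b16=0 t=0,i=19
  .####|#  b15=1 t=0,i=4
  .###.|.  b14=0 t=0,i=16
  .##.#|#  b13=1 t=0,i=13
  .##..|.  b12=0 t=1,i=1
  .#.##|#  b11=1 t=1,i=16
  .#.#.|#  b10=1 t=3,i=7
  .#..#|.  b9=0 t=2,i=11
  .#...|#  b8=1 t=1,i=5
  ..###|.  b7=0 t=0,i=3
  ..##.|.  b6=0 t=1,i=0
  ..#.#|#  b5=1 t=2,i=2
  ..#..|#  b4=1 t=1,i=4
  ...##|.  b3=0 t=0,i=21
  ...#.|.  b2=0 t=2,i=1
  ....#|#  b1=1 t=0,i=20
  .....|.  b0=0 t=1,i=7
  bits 00010011111000101010110100110010 = 333622578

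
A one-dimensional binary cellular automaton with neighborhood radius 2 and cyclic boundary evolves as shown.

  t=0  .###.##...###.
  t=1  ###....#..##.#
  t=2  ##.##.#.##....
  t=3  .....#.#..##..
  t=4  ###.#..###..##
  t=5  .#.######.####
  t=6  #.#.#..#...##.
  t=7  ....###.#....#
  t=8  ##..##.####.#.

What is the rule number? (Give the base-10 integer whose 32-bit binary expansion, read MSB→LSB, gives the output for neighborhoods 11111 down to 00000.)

  [31] ##### => .  t=4,i=0
  [30] ####. => #  t=1,i=1
  [29] ###.# => .  t=0,i=3
  [28] ###.. => .  t=0,i=12
  [27] ##.## => .  t=0,i=4
  [26] ##.#. => #  t=2,i=5
  [25] ##..# => #  t=0,i=13
  [24] ##... => #  t=0,i=7
  [23] #.### => .  t=1,i=13
  [22] #.##. => .  t=0,i=5
  [21] #.#.# => .  t=2,i=6
  [20] #.#.. => #  t=3,i=7
  [19] #..## => #  t=0,i=0
  [18] #..#. => #  t=6,i=6
  [17] #...# => .  t=0,i=8
  [16] #.... => #  t=1,i=4
  [15] .#### => #  t=1,i=0
  [14] .###. => #  t=0,i=2
  [13] .##.# => .  t=1,i=11
  [12] .##.. => .  t=0,i=6
  [11] .#.## => #  t=2,i=7
  [10] .#.#. => .  t=3,i=6
  [9] .#..# => #  t=1,i=8
  [8] .#... => #  t=6,i=8
  [7] ..### => #  t=0,i=1
  [6] ..##. => .  t=1,i=10
  [5] ..#.# => .  t=3,i=5
  [4] ..#.. => .  t=1,i=7
  [3] ...## => .  t=0,i=9
  [2] ...#. => #  t=1,i=6
  [1] ....# => .  t=1,i=5
  [0] ..... => #  t=3,i=0
  bits 01000111000111011100101110000101 = 1193134981

1193134981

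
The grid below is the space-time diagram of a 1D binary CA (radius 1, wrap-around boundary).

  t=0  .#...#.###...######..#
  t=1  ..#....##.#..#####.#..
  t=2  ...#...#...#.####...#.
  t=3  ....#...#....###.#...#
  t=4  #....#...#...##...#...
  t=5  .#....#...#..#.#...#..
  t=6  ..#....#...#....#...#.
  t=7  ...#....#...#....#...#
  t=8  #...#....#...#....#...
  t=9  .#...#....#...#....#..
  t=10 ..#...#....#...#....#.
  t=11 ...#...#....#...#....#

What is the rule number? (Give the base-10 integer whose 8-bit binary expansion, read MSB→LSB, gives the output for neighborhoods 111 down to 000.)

152

  ### -> #   bit 7 = 1  t=0,i=8
  ##. -> .   bit 6 = 0  t=0,i=9
  #.# -> .   bit 5 = 0  t=0,i=0
  #.. -> #   bit 4 = 1  t=0,i=2
  .## -> #   bit 3 = 1  t=0,i=7
  .#. -> .   bit 2 = 0  t=0,i=1
  ..# -> .   bit 1 = 0  t=0,i=4
  ... -> .   bit 0 = 0  t=0,i=3
  bits 10011000 = 152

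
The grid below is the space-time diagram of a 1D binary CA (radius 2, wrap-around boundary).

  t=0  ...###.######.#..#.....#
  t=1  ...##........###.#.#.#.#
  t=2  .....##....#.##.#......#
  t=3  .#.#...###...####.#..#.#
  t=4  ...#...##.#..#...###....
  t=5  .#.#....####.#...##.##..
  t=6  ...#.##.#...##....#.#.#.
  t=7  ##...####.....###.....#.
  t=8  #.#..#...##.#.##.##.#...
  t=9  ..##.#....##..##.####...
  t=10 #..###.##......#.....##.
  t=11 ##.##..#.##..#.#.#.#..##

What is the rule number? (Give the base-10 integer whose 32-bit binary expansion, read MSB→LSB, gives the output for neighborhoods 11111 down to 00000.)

89219730

  [31] ##### => .  t=0,i=9
  [30] ####. => .  t=0,i=11
  [29] ###.# => .  t=0,i=5
  [28] ###.. => .  t=3,i=9
  [27] ##.## => .  t=0,i=6
  [26] ##.#. => #  t=0,i=13
  [25] ##..# => .  t=9,i=12
  [24] ##... => #  t=1,i=5
  [23] #.### => .  t=0,i=7
  [22] #.##. => #  t=2,i=13
  [21] #.#.# => .  t=1,i=17
  [20] #.#.. => #  t=0,i=14
  [19] #..## => .  t=9,i=13
  [18] #..#. => .  t=0,i=16
  [17] #...# => .  t=0,i=1
  [16] #.... => #  t=0,i=19
  [15] .#### => .  t=0,i=8
  [14] .###. => #  t=0,i=4
  [13] .##.# => #  t=2,i=14
  [12] .##.. => .  t=1,i=4
  [11] .#.## => .  t=2,i=12
  [10] .#.#. => .  t=1,i=18
  [9] .#..# => #  t=0,i=15
  [8] .#... => .  t=0,i=0
  [7] ..### => #  t=0,i=3
  [6] ..##. => .  t=1,i=3
  [5] ..#.# => .  t=2,i=11
  [4] ..#.. => #  t=0,i=17
  [3] ...## => .  t=0,i=2
  [2] ...#. => .  t=0,i=22
  [1] ....# => #  t=0,i=21
  [0] ..... => .  t=0,i=20
  bits 00000101010100010110001010010010 = 89219730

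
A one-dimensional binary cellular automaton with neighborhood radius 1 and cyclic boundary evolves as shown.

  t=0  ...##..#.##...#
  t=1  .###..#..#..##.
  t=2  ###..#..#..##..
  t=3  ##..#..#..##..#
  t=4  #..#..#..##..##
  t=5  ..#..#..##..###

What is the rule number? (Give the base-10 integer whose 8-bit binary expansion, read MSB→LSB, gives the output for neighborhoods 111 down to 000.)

  ### -> #   bit 7 = 1  t=1,i=2
  ##. -> .   bit 6 = 0  t=0,i=4
  #.# -> .   bit 5 = 0  t=0,i=8
  #.. -> .   bit 4 = 0  t=0,i=0
  .## -> #   bit 3 = 1  t=0,i=3
  .#. -> .   bit 2 = 0  t=0,i=7
  ..# -> #   bit 1 = 1  t=0,i=2
  ... -> #   bit 0 = 1  t=0,i=1
  bits 10001011 = 139

139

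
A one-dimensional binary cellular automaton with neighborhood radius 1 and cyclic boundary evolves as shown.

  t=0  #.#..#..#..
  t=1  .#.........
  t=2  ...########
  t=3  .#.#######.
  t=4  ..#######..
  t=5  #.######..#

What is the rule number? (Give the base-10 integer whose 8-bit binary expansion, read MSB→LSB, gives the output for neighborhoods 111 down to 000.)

169

  ###|#  b7=1 t=2,i=4
  ##.|.  b6=0 t=2,i=10
  #.#|#  b5=1 t=0,i=1
  #..|.  b4=0 t=0,i=3
  .##|#  b3=1 t=2,i=3
  .#.|.  b2=0 t=0,i=0
  ..#|.  b1=0 t=0,i=4
  ...|#  b0=1 t=1,i=3
  bits 10101001 = 169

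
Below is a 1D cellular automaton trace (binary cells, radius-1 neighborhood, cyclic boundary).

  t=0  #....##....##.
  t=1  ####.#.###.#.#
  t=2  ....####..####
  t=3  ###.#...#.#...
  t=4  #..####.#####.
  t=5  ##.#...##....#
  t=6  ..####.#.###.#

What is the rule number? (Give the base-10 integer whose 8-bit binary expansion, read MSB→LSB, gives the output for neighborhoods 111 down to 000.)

61

  [7] ### => .  t=1,i=0
  [6] ##. => .  t=0,i=6
  [5] #.# => #  t=0,i=13
  [4] #.. => #  t=0,i=1
  [3] .## => #  t=0,i=5
  [2] .#. => #  t=0,i=0
  [1] ..# => .  t=0,i=4
  [0] ... => #  t=0,i=2
  bits 00111101 = 61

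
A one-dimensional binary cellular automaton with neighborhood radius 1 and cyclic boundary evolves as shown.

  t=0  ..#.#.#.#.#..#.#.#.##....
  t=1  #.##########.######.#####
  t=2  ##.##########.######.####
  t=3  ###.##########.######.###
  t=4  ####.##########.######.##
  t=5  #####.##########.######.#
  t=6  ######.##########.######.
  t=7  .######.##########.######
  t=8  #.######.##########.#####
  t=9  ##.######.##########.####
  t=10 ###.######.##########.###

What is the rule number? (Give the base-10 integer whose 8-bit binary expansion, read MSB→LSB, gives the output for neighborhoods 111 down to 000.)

245

  ### -> #   bit 7 = 1  t=1,i=3
  ##. -> #   bit 6 = 1  t=0,i=20
  #.# -> #   bit 5 = 1  t=0,i=3
  #.. -> #   bit 4 = 1  t=0,i=11
  .## -> .   bit 3 = 0  t=0,i=19
  .#. -> #   bit 2 = 1  t=0,i=2
  ..# -> .   bit 1 = 0  t=0,i=1
  ... -> #   bit 0 = 1  t=0,i=0
  bits 11110101 = 245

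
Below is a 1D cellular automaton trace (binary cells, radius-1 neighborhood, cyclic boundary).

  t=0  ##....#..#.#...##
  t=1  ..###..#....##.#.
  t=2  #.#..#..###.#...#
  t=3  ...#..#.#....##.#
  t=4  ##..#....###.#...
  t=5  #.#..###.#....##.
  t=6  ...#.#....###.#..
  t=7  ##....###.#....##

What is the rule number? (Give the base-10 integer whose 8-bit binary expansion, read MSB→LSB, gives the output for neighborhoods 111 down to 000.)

25

  nb ###: next=.  (t=0,i=0, bit7=0)
  nb ##.: next=.  (t=0,i=1, bit6=0)
  nb #.#: next=.  (t=0,i=10, bit5=0)
  nb #..: next=#  (t=0,i=2, bit4=1)
  nb .##: next=#  (t=0,i=15, bit3=1)
  nb .#.: next=.  (t=0,i=6, bit2=0)
  nb ..#: next=.  (t=0,i=5, bit1=0)
  nb ...: next=#  (t=0,i=3, bit0=1)
  bits 00011001 = 25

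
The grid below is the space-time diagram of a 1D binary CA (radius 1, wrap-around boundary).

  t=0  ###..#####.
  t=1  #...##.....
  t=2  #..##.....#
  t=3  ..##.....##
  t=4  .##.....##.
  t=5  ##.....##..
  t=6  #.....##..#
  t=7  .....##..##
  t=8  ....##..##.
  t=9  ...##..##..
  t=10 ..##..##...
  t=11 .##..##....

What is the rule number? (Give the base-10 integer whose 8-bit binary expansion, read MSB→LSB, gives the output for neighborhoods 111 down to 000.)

  [7] ### => .  t=0,i=1
  [6] ##. => .  t=0,i=2
  [5] #.# => .  t=0,i=10
  [4] #.. => .  t=0,i=3
  [3] .## => #  t=0,i=0
  [2] .#. => #  t=1,i=0
  [1] ..# => #  t=0,i=4
  [0] ... => .  t=1,i=2
  bits 00001110 = 14

14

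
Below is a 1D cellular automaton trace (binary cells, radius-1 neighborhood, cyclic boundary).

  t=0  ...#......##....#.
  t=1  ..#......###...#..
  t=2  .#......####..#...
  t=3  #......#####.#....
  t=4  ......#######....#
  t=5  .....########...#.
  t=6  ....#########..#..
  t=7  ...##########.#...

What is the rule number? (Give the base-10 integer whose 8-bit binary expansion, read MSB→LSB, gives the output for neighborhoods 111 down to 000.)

  nb ###: next=#  (t=1,i=10, bit7=1)
  nb ##.: next=#  (t=0,i=11, bit6=1)
  nb #.#: next=#  (t=3,i=12, bit5=1)
  nb #..: next=.  (t=0,i=4, bit4=0)
  nb .##: next=#  (t=0,i=10, bit3=1)
  nb .#.: next=.  (t=0,i=3, bit2=0)
  nb ..#: next=#  (t=0,i=2, bit1=1)
  nb ...: next=.  (t=0,i=0, bit0=0)
  bits 11101010 = 234

234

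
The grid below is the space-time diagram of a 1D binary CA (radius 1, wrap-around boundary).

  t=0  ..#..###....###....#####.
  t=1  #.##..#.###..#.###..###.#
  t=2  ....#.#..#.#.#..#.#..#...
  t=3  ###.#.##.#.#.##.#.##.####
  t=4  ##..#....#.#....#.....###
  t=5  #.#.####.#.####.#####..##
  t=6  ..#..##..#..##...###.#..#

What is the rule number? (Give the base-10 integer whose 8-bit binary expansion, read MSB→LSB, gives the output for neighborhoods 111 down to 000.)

149

  ###|#  b7=1 t=0,i=6
  ##.|.  b6=0 t=0,i=7
  #.#|.  b5=0 t=1,i=1
  #..|#  b4=1 t=0,i=3
  .##|.  b3=0 t=0,i=5
  .#.|#  b2=1 t=0,i=2
  ..#|.  b1=0 t=0,i=1
  ...|#  b0=1 t=0,i=0
  bits 10010101 = 149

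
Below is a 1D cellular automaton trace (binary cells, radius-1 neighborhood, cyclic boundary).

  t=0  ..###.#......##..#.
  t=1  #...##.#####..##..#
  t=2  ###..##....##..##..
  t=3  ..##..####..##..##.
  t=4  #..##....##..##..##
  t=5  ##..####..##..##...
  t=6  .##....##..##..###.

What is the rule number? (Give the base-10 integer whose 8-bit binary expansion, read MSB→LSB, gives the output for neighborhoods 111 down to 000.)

113

  nb ###: next=.  (t=0,i=3, bit7=0)
  nb ##.: next=#  (t=0,i=4, bit6=1)
  nb #.#: next=#  (t=0,i=5, bit5=1)
  nb #..: next=#  (t=0,i=7, bit4=1)
  nb .##: next=.  (t=0,i=2, bit3=0)
  nb .#.: next=.  (t=0,i=6, bit2=0)
  nb ..#: next=.  (t=0,i=1, bit1=0)
  nb ...: next=#  (t=0,i=0, bit0=1)
  bits 01110001 = 113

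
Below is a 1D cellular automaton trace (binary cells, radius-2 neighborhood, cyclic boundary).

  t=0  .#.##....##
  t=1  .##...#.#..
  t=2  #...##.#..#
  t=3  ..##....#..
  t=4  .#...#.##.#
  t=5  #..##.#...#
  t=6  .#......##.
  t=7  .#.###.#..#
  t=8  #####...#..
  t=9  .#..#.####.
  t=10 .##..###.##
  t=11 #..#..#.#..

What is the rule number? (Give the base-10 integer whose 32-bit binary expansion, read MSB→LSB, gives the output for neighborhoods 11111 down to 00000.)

  #####|.  b31=0 t=8,i=2
  ####.|.  b30=0 t=8,i=3
  ###.#|.  b29=0 t=7,i=5
  ###..|#  b28=1 t=8,i=4
  ##.##|#  b27=1 t=10,i=0
  ##.#.|.  b26=0 t=0,i=0
  ##..#|#  b25=1 t=5,i=1
  ##...|.  b24=0 t=0,i=5
  #.###|#  b23=1 t=7,i=3
  #.##.|.  b22=0 t=0,i=3
  #.#.#|#  b21=1 t=0,i=1
  #.#..|.  b20=0 t=1,i=8
  #..##|.  b19=0 t=2,i=9
  #..#.|.  b18=0 t=6,i=0
  #...#|#  b17=1 t=1,i=4
  #....|#  b16=1 t=0,i=6
  .####|#  b15=1 t=8,i=1
  .###.|#  b14=1 t=7,i=4
  .##.#|.  b13=0 t=0,i=10
  .##..|.  b12=0 t=0,i=4
  .#.##|#  b11=1 t=0,i=2
  .#.#.|#  b10=1 t=1,i=7
  .#..#|#  b9=1 t=2,i=8
  .#...|.  b8=0 t=1,i=9
  ..###|.  b7=0 t=8,i=0
  ..##.|.  b6=0 t=0,i=9
  ..#.#|.  b5=0 t=1,i=6
  ..#..|#  b4=1 t=3,i=8
  ...##|#  b3=1 t=0,i=8
  ...#.|#  b2=1 t=1,i=5
  ....#|.  b1=0 t=0,i=7
  .....|#  b0=1 t=6,i=4
  bits 00011010101000111100111000011101 = 446942749

446942749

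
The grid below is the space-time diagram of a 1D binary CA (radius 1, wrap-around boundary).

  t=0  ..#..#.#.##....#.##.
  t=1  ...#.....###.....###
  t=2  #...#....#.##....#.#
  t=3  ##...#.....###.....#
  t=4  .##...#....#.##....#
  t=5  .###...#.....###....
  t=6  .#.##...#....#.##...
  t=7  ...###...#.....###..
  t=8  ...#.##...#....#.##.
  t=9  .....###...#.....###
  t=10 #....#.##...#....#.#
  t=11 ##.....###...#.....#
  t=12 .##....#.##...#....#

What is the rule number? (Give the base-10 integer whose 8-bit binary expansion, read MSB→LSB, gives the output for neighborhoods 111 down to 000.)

88

  ### -> .   bit 7 = 0  t=1,i=10
  ##. -> #   bit 6 = 1  t=0,i=10
  #.# -> .   bit 5 = 0  t=0,i=6
  #.. -> #   bit 4 = 1  t=0,i=3
  .## -> #   bit 3 = 1  t=0,i=9
  .#. -> .   bit 2 = 0  t=0,i=2
  ..# -> .   bit 1 = 0  t=0,i=1
  ... -> .   bit 0 = 0  t=0,i=0
  bits 01011000 = 88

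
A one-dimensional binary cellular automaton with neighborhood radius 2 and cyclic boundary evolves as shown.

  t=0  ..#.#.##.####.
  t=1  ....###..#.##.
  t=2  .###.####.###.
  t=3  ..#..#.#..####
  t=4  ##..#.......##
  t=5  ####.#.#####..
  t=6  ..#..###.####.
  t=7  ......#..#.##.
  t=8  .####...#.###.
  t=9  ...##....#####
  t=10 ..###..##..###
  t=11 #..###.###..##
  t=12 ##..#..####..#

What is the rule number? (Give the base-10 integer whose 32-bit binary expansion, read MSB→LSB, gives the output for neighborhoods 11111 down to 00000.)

3538180427

  #####|#  b31=1 t=5,i=9
  ####.|#  b30=1 t=0,i=11
  ###.#|.  b29=0 t=2,i=3
  ###..|#  b28=1 t=0,i=12
  ##.##|.  b27=0 t=0,i=8
  ##.#.|.  b26=0 t=5,i=4
  ##..#|#  b25=1 t=1,i=7
  ##...|.  b24=0 t=0,i=13
  #.###|#  b23=1 t=0,i=9
  #.##.|#  b22=1 t=0,i=6
  #.#.#|#  b21=1 t=0,i=4
  #.#..|.  b20=0 t=3,i=7
  #..##|.  b19=0 t=2,i=0
  #..#.|#  b18=1 t=1,i=8
  #...#|.  b17=0 t=0,i=0
  #....|.  b16=0 t=1,i=0
  .####|.  b15=0 t=0,i=10
  .###.|#  b14=1 t=1,i=5
  .##.#|.  b13=0 t=0,i=7
  .##..|#  b12=1 t=1,i=12
  .#.##|#  b11=1 t=0,i=5
  .#.#.|.  b10=0 t=0,i=3
  .#..#|.  b9=0 t=3,i=3
  .#...|#  b8=1 t=4,i=5
  ..###|.  b7=0 t=1,i=4
  ..##.|#  b6=1 t=9,i=3
  ..#.#|.  b5=0 t=0,i=2
  ..#..|.  b4=0 t=3,i=2
  ...##|#  b3=1 t=1,i=3
  ...#.|.  b2=0 t=0,i=1
  ....#|#  b1=1 t=1,i=2
  .....|#  b0=1 t=1,i=1
  bits 11010010111001000101100101001011 = 3538180427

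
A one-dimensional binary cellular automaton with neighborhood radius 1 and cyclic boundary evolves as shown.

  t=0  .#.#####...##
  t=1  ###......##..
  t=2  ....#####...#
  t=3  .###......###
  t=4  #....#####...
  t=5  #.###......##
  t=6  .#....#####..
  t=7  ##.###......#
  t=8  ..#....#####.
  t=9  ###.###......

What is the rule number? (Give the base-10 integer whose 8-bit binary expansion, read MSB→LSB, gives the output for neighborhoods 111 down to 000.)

  ###|.  b7=0 t=0,i=4
  ##.|.  b6=0 t=0,i=7
  #.#|#  b5=1 t=0,i=0
  #..|.  b4=0 t=0,i=8
  .##|.  b3=0 t=0,i=3
  .#.|#  b2=1 t=0,i=1
  ..#|#  b1=1 t=0,i=10
  ...|#  b0=1 t=0,i=9
  bits 00100111 = 39

39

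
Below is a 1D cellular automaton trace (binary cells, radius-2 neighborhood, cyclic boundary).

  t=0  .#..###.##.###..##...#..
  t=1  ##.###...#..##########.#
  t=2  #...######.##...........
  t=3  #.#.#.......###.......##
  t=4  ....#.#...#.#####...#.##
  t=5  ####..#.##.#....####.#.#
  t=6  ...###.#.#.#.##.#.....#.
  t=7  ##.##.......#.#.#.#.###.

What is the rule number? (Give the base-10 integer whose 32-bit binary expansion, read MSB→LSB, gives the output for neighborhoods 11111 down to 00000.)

  nb #####: next=.  (t=1,i=14, bit31=0)
  nb ####.: next=.  (t=1,i=20, bit30=0)
  nb ###.#: next=.  (t=0,i=6, bit29=0)
  nb ###..: next=#  (t=0,i=13, bit28=1)
  nb ##.##: next=.  (t=0,i=7, bit27=0)
  nb ##.#.: next=.  (t=3,i=1, bit26=0)
  nb ##..#: next=#  (t=0,i=14, bit25=1)
  nb ##...: next=#  (t=0,i=18, bit24=1)
  nb #.###: next=.  (t=0,i=11, bit23=0)
  nb #.##.: next=.  (t=0,i=8, bit22=0)
  nb #.#.#: next=.  (t=3,i=2, bit21=0)
  nb #.#..: next=#  (t=3,i=4, bit20=1)
  nb #..##: next=#  (t=0,i=3, bit19=1)
  nb #..#.: next=#  (t=5,i=5, bit18=1)
  nb #...#: next=#  (t=0,i=19, bit17=1)
  nb #....: next=#  (t=2,i=14, bit16=1)
  nb .####: next=.  (t=1,i=13, bit15=0)
  nb .###.: next=#  (t=0,i=5, bit14=1)
  nb .##.#: next=#  (t=0,i=9, bit13=1)
  nb .##..: next=#  (t=0,i=17, bit12=1)
  nb .#.##: next=#  (t=4,i=11, bit11=1)
  nb .#.#.: next=.  (t=3,i=3, bit10=0)
  nb .#..#: next=.  (t=0,i=2, bit9=0)
  nb .#...: next=.  (t=0,i=22, bit8=0)
  nb ..###: next=#  (t=0,i=4, bit7=1)
  nb ..##.: next=#  (t=0,i=16, bit6=1)
  nb ..#.#: next=.  (t=4,i=4, bit5=0)
  nb ..#..: next=#  (t=0,i=1, bit4=1)
  nb ...##: next=.  (t=2,i=3, bit3=0)
  nb ...#.: next=#  (t=0,i=0, bit2=1)
  nb ....#: next=#  (t=2,i=22, bit1=1)
  nb .....: next=.  (t=2,i=15, bit0=0)
  bits 00010011000111110111100011010110 = 320829654

320829654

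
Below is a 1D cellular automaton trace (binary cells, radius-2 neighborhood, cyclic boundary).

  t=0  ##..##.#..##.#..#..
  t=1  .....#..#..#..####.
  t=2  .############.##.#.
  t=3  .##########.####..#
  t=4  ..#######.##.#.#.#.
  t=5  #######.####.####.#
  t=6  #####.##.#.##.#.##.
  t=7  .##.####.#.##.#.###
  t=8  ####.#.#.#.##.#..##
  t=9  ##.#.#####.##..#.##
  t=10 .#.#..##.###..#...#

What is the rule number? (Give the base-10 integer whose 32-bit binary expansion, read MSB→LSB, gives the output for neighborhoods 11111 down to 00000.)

3093751711

  [31] ##### => #  t=2,i=3
  [30] ####. => .  t=1,i=16
  [29] ###.# => #  t=2,i=12
  [28] ###.. => #  t=1,i=17
  [27] ##.## => #  t=2,i=13
  [26] ##.#. => .  t=0,i=6
  [25] ##..# => .  t=0,i=2
  [24] ##... => .  t=1,i=18
  [23] #.### => .  t=3,i=1
  [22] #.##. => #  t=2,i=14
  [21] #.#.# => #  t=4,i=13
  [20] #.#.. => .  t=0,i=7
  [19] #..## => .  t=0,i=3
  [18] #..#. => #  t=0,i=15
  [17] #...# => #  t=4,i=0
  [16] #.... => .  t=1,i=0
  [15] .#### => #  t=1,i=15
  [14] .###. => #  t=7,i=17
  [13] .##.# => #  t=0,i=5
  [12] .##.. => .  t=0,i=1
  [11] .#.## => .  t=3,i=0
  [10] .#.#. => #  t=4,i=14
  [9] .#..# => #  t=0,i=8
  [8] .#... => #  t=4,i=18
  [7] ..### => #  t=1,i=14
  [6] ..##. => .  t=0,i=0
  [5] ..#.# => .  t=3,i=18
  [4] ..#.. => #  t=0,i=16
  [3] ...## => #  t=4,i=1
  [2] ...#. => #  t=1,i=4
  [1] ....# => #  t=1,i=3
  [0] ..... => #  t=1,i=1
  bits 10111000011001101110011110011111 = 3093751711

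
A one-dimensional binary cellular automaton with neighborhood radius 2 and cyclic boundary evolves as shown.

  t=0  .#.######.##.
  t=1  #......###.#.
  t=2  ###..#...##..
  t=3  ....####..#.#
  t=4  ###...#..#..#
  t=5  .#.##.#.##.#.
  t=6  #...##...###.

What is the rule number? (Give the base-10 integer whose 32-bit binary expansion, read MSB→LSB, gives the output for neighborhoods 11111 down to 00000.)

1830760722

  ##### -> .   bit 31 = 0  t=0,i=5
  ####. -> #   bit 30 = 1  t=0,i=7
  ###.# -> #   bit 29 = 1  t=0,i=8
  ###.. -> .   bit 28 = 0  t=2,i=2
  ##.## -> #   bit 27 = 1  t=0,i=9
  ##.#. -> #   bit 26 = 1  t=1,i=10
  ##..# -> .   bit 25 = 0  t=0,i=12
  ##... -> #   bit 24 = 1  t=4,i=3
  #.### -> .   bit 23 = 0  t=0,i=3
  #.##. -> .   bit 22 = 0  t=0,i=10
  #.#.# -> .   bit 21 = 0  t=1,i=11
  #.#.. -> #   bit 20 = 1  t=1,i=0
  #..## -> #   bit 19 = 1  t=2,i=12
  #..#. -> #   bit 18 = 1  t=0,i=0
  #...# -> #   bit 17 = 1  t=2,i=7
  #.... -> #   bit 16 = 1  t=1,i=2
  .#### -> .   bit 15 = 0  t=0,i=4
  .###. -> .   bit 14 = 0  t=1,i=8
  .##.# -> #   bit 13 = 1  t=5,i=4
  .##.. -> #   bit 12 = 1  t=0,i=11
  .#.## -> .   bit 11 = 0  t=0,i=2
  .#.#. -> .   bit 10 = 0  t=1,i=12
  .#..# -> .   bit 9 = 0  t=4,i=7
  .#... -> #   bit 8 = 1  t=1,i=1
  ..### -> .   bit 7 = 0  t=1,i=7
  ..##. -> .   bit 6 = 0  t=2,i=9
  ..#.# -> .   bit 5 = 0  t=0,i=1
  ..#.. -> #   bit 4 = 1  t=2,i=5
  ...## -> .   bit 3 = 0  t=1,i=6
  ...#. -> .   bit 2 = 0  t=4,i=5
  ....# -> #   bit 1 = 1  t=1,i=5
  ..... -> .   bit 0 = 0  t=1,i=3
  bits 01101101000111110011000100010010 = 1830760722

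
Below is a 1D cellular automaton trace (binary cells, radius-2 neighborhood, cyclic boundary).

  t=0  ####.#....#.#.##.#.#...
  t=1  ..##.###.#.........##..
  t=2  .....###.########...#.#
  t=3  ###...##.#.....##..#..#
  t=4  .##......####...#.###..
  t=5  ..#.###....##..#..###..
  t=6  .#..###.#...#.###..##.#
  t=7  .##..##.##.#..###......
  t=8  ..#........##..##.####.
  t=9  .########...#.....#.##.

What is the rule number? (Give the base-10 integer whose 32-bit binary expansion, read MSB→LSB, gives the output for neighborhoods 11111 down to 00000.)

  nb #####: next=.  (t=2,i=11, bit31=0)
  nb ####.: next=#  (t=0,i=2, bit30=1)
  nb ###.#: next=#  (t=0,i=3, bit29=1)
  nb ###..: next=#  (t=2,i=16, bit28=1)
  nb ##.##: next=.  (t=1,i=4, bit27=0)
  nb ##.#.: next=.  (t=0,i=4, bit26=0)
  nb ##..#: next=.  (t=3,i=17, bit25=0)
  nb ##...: next=.  (t=1,i=21, bit24=0)
  nb #.###: next=#  (t=1,i=5, bit23=1)
  nb #.##.: next=.  (t=0,i=14, bit22=0)
  nb #.#.#: next=.  (t=0,i=12, bit21=0)
  nb #.#..: next=#  (t=0,i=5, bit20=1)
  nb #..##: next=.  (t=3,i=21, bit19=0)
  nb #..#.: next=#  (t=3,i=18, bit18=1)
  nb #...#: next=.  (t=0,i=21, bit17=0)
  nb #....: next=#  (t=0,i=7, bit16=1)
  nb .####: next=.  (t=0,i=1, bit15=0)
  nb .###.: next=#  (t=1,i=6, bit14=1)
  nb .##.#: next=.  (t=0,i=15, bit13=0)
  nb .##..: next=#  (t=1,i=20, bit12=1)
  nb .#.##: next=.  (t=0,i=13, bit11=0)
  nb .#.#.: next=.  (t=0,i=11, bit10=0)
  nb .#..#: next=#  (t=3,i=20, bit9=1)
  nb .#...: next=#  (t=0,i=6, bit8=1)
  nb ..###: next=.  (t=0,i=0, bit7=0)
  nb ..##.: next=.  (t=1,i=2, bit6=0)
  nb ..#.#: next=.  (t=0,i=10, bit5=0)
  nb ..#..: next=#  (t=3,i=19, bit4=1)
  nb ...##: next=.  (t=0,i=22, bit3=0)
  nb ...#.: next=#  (t=0,i=9, bit2=1)
  nb ....#: next=.  (t=0,i=8, bit1=0)
  nb .....: next=#  (t=1,i=12, bit0=1)
  bits 01110000100101010101001100010101 = 1888834325

1888834325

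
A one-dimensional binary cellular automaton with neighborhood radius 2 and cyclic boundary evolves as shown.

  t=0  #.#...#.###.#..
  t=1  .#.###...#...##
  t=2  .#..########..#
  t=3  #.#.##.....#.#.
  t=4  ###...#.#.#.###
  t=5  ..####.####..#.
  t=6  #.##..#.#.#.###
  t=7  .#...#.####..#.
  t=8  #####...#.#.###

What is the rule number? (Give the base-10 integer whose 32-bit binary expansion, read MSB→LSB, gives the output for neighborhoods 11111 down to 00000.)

421980053

  nb #####: next=.  (t=2,i=6, bit31=0)
  nb ####.: next=.  (t=2,i=10, bit30=0)
  nb ###.#: next=.  (t=0,i=10, bit29=0)
  nb ###..: next=#  (t=1,i=5, bit28=1)
  nb ##.##: next=#  (t=5,i=6, bit27=1)
  nb ##.#.: next=.  (t=0,i=11, bit26=0)
  nb ##..#: next=.  (t=2,i=12, bit25=0)
  nb ##...: next=#  (t=1,i=6, bit24=1)
  nb #.###: next=.  (t=0,i=8, bit23=0)
  nb #.##.: next=.  (t=3,i=4, bit22=0)
  nb #.#.#: next=#  (t=1,i=1, bit21=1)
  nb #.#..: next=.  (t=0,i=2, bit20=0)
  nb #..##: next=.  (t=2,i=3, bit19=0)
  nb #..#.: next=#  (t=0,i=14, bit18=1)
  nb #...#: next=#  (t=0,i=4, bit17=1)
  nb #....: next=.  (t=3,i=7, bit16=0)
  nb .####: next=#  (t=2,i=5, bit15=1)
  nb .###.: next=#  (t=0,i=9, bit14=1)
  nb .##.#: next=#  (t=1,i=14, bit13=1)
  nb .##..: next=.  (t=3,i=5, bit12=0)
  nb .#.##: next=.  (t=0,i=7, bit11=0)
  nb .#.#.: next=#  (t=0,i=1, bit10=1)
  nb .#..#: next=#  (t=0,i=13, bit9=1)
  nb .#...: next=#  (t=0,i=3, bit8=1)
  nb ..###: next=#  (t=2,i=4, bit7=1)
  nb ..##.: next=.  (t=1,i=13, bit6=0)
  nb ..#.#: next=.  (t=0,i=0, bit5=0)
  nb ..#..: next=#  (t=1,i=9, bit4=1)
  nb ...##: next=.  (t=1,i=12, bit3=0)
  nb ...#.: next=#  (t=0,i=5, bit2=1)
  nb ....#: next=.  (t=3,i=9, bit1=0)
  nb .....: next=#  (t=3,i=8, bit0=1)
  bits 00011001001001101110011110010101 = 421980053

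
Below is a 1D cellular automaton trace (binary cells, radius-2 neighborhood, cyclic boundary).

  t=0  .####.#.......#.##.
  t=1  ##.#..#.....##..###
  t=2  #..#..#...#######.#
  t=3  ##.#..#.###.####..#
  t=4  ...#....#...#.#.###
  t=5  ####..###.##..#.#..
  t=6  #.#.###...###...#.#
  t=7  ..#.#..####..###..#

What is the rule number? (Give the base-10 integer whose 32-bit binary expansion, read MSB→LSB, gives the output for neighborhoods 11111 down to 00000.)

3287945438

  [31] ##### => #  t=1,i=18
  [30] ####. => #  t=0,i=3
  [29] ###.# => .  t=0,i=4
  [28] ###.. => .  t=3,i=15
  [27] ##.## => .  t=2,i=17
  [26] ##.#. => .  t=0,i=5
  [25] ##..# => #  t=0,i=18
  [24] ##... => #  t=4,i=0
  [23] #.### => #  t=3,i=8
  [22] #.##. => #  t=0,i=16
  [21] #.#.# => #  t=4,i=14
  [20] #.#.. => #  t=0,i=6
  [19] #..## => #  t=0,i=0
  [18] #..#. => .  t=1,i=5
  [17] #...# => #  t=2,i=8
  [16] #.... => .  t=0,i=8
  [15] .#### => .  t=0,i=2
  [14] .###. => .  t=3,i=0
  [13] .##.# => .  t=6,i=0
  [12] .##.. => #  t=0,i=17
  [11] .#.## => .  t=0,i=15
  [10] .#.#. => .  t=4,i=13
  [9] .#..# => .  t=1,i=4
  [8] .#... => .  t=0,i=7
  [7] ..### => #  t=0,i=1
  [6] ..##. => #  t=1,i=12
  [5] ..#.# => .  t=0,i=14
  [4] ..#.. => #  t=1,i=6
  [3] ...## => #  t=1,i=11
  [2] ...#. => #  t=0,i=13
  [1] ....# => #  t=0,i=12
  [0] ..... => .  t=0,i=9
  bits 11000011111110100001000011011110 = 3287945438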